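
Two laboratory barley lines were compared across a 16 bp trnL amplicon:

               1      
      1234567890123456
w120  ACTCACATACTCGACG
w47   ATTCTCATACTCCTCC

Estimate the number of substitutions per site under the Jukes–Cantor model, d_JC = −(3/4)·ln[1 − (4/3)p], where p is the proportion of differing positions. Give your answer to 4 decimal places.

Mismatches occur at site 2 (C/T), site 5 (A/T), site 13 (G/C), site 14 (A/T), site 16 (G/C).
p = 5/16 = 0.312500.
d = −0.75 · ln(1 − (4/3)·0.312500) = −0.75 · ln(0.583333) = −0.75 · (-0.538997) = 0.4042.

0.4042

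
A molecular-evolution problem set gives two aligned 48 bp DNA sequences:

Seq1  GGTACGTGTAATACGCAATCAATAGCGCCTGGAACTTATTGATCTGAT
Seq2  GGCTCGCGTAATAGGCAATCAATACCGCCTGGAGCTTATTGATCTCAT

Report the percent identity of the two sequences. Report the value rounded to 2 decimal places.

The sequences differ at positions 3 (T/C), 4 (A/T), 7 (T/C), 14 (C/G), 25 (G/C), 34 (A/G), 46 (G/C).
41 of the 48 sites match, so the percent identity is 41/48 × 100 = 85.42%.

85.42%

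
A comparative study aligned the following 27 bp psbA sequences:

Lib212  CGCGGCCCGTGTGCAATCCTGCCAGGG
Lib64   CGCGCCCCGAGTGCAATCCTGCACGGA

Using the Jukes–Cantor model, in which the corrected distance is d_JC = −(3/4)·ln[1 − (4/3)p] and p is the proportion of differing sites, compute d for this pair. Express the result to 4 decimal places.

0.2127

Mismatches occur at site 5 (G↔C), site 10 (T↔A), site 23 (C↔A), site 24 (A↔C), site 27 (G↔A).
p = 5/27 = 0.185185.
d = −0.75 · ln(1 − (4/3)·0.185185) = −0.75 · ln(0.753087) = −0.75 · (-0.283575) = 0.2127.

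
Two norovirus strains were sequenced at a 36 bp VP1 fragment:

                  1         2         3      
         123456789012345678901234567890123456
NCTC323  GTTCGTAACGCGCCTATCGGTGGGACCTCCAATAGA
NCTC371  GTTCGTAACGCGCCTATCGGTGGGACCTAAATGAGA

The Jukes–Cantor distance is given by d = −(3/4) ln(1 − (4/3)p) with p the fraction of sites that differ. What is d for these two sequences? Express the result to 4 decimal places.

0.1203

Differing sites — 29:C/A; 30:C/A; 32:A/T; 33:T/G.
p = 4/36 = 0.111111.
d = −0.75 · ln(1 − (4/3)·0.111111) = −0.75 · ln(0.851852) = −0.75 · (-0.160342) = 0.1203.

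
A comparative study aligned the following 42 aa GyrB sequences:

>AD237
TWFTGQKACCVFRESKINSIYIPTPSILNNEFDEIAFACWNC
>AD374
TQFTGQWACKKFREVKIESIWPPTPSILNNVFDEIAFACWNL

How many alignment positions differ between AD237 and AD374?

Differing sites — 2:W/Q; 7:K/W; 10:C/K; 11:V/K; 15:S/V; 18:N/E; 21:Y/W; 22:I/P; 31:E/V; 42:C/L.
That gives 10 mismatches out of 42 aligned sites, so the Hamming distance is 10.

10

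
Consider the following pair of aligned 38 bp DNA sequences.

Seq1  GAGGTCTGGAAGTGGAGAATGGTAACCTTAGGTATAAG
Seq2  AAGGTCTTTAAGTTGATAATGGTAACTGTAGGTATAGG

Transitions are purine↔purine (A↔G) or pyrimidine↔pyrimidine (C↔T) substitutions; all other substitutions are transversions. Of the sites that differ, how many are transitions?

The sequences differ at positions 1 (G/A, transition), 8 (G/T, transversion), 9 (G/T, transversion), 14 (G/T, transversion), 17 (G/T, transversion), 27 (C/T, transition), 28 (T/G, transversion), 37 (A/G, transition).
Of the 8 differences, 3 transitions and 5 transversions, so the answer is 3.

3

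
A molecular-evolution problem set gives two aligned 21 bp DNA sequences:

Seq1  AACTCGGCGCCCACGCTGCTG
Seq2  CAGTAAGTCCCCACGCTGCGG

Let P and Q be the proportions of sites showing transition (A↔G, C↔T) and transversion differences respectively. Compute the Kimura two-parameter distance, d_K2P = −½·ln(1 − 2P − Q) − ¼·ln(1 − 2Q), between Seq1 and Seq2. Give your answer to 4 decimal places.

0.4415

The sequences differ at positions 1 (A/C, transversion), 3 (C/G, transversion), 5 (C/A, transversion), 6 (G/A, transition), 8 (C/T, transition), 9 (G/C, transversion), 20 (T/G, transversion).
Of the 7 differences, 2 transitions and 5 transversions over 21 sites: P = 2/21 = 0.095238, Q = 5/21 = 0.238095.
d = −0.5·ln(0.571429) − 0.25·ln(0.523810) = −0.5·(-0.559615) − 0.25·(-0.646626) = 0.4415.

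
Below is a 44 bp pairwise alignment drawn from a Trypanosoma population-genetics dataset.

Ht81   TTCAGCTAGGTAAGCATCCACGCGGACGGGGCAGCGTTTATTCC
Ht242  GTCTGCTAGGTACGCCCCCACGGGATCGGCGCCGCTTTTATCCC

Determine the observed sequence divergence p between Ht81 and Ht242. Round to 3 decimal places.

Mismatches occur at site 1 (T↔G), site 4 (A↔T), site 13 (A↔C), site 16 (A↔C), site 17 (T↔C), site 23 (C↔G), site 25 (G↔A), site 26 (A↔T), site 30 (G↔C), site 33 (A↔C), site 36 (G↔T), site 42 (T↔C).
There are 12 differences over 44 sites, so p = 12/44 = 0.273.

0.273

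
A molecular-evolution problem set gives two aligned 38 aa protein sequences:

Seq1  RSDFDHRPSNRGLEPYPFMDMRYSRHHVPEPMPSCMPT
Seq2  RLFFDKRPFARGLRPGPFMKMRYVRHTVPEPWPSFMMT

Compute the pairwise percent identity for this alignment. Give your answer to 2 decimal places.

65.79%

Mismatches occur at site 2 (S/L), site 3 (D/F), site 6 (H/K), site 9 (S/F), site 10 (N/A), site 14 (E/R), site 16 (Y/G), site 20 (D/K), site 24 (S/V), site 27 (H/T), site 32 (M/W), site 35 (C/F), site 37 (P/M).
25 of the 38 sites match, so the percent identity is 25/38 × 100 = 65.79%.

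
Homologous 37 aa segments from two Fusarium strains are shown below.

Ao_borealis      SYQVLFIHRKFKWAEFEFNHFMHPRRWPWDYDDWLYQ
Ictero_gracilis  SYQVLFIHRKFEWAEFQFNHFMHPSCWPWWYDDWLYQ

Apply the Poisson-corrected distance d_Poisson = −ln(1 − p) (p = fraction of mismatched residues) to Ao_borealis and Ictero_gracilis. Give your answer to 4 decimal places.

0.1452

Differing sites — 12:K/E; 17:E/Q; 25:R/S; 26:R/C; 30:D/W.
p = 5/37 = 0.135135.
d = −ln(1 − 0.135135) = −ln(0.864865) = 0.1452.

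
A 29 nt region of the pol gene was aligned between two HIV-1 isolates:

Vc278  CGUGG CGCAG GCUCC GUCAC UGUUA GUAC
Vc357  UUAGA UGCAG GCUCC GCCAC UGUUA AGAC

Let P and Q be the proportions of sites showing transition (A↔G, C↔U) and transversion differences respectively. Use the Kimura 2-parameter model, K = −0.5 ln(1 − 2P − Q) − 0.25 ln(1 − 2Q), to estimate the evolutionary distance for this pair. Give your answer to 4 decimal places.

0.3553

The sequences differ at positions 1 (C/U, transition), 2 (G/U, transversion), 3 (U/A, transversion), 5 (G/A, transition), 6 (C/U, transition), 17 (U/C, transition), 26 (G/A, transition), 27 (U/G, transversion).
Of the 8 differences, 5 transitions and 3 transversions over 29 sites: P = 5/29 = 0.172414, Q = 3/29 = 0.103448.
d = −0.5·ln(0.551724) − 0.25·ln(0.793104) = −0.5·(-0.594707) − 0.25·(-0.231801) = 0.3553.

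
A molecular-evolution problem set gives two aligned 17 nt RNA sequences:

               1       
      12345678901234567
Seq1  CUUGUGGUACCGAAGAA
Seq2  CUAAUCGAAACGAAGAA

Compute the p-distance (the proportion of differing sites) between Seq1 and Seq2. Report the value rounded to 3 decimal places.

Differing sites — 3:U/A; 4:G/A; 6:G/C; 8:U/A; 10:C/A.
There are 5 differences over 17 sites, so p = 5/17 = 0.294.

0.294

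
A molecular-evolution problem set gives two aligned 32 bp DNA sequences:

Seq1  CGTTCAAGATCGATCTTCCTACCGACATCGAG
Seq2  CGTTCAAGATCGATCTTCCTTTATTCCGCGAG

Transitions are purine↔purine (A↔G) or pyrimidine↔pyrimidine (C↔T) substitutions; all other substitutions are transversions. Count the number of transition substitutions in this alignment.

The sequences differ at positions 21 (A/T, transversion), 22 (C/T, transition), 23 (C/A, transversion), 24 (G/T, transversion), 25 (A/T, transversion), 27 (A/C, transversion), 28 (T/G, transversion).
Of the 7 differences, 1 transition and 6 transversions, so the answer is 1.

1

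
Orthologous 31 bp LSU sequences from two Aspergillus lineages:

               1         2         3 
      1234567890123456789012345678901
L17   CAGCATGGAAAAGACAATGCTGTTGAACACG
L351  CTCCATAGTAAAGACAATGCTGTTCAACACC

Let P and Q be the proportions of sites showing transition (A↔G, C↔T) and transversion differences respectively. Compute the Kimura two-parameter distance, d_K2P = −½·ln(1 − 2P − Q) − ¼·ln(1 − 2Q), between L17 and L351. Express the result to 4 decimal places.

The sequences differ at positions 2 (A/T, transversion), 3 (G/C, transversion), 7 (G/A, transition), 9 (A/T, transversion), 25 (G/C, transversion), 31 (G/C, transversion).
Of the 6 differences, 1 transition and 5 transversions over 31 sites: P = 1/31 = 0.032258, Q = 5/31 = 0.161290.
d = −0.5·ln(0.774194) − 0.25·ln(0.677420) = −0.5·(-0.255933) − 0.25·(-0.389464) = 0.2253.

0.2253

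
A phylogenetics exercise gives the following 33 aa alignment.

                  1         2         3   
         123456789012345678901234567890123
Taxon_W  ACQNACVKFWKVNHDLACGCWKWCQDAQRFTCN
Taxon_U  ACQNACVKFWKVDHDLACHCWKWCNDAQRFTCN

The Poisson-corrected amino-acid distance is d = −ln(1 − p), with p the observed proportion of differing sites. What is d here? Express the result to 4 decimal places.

The sequences differ at positions 13 (N/D), 19 (G/H), 25 (Q/N).
p = 3/33 = 0.090909.
d = −ln(1 − 0.090909) = −ln(0.909091) = 0.0953.

0.0953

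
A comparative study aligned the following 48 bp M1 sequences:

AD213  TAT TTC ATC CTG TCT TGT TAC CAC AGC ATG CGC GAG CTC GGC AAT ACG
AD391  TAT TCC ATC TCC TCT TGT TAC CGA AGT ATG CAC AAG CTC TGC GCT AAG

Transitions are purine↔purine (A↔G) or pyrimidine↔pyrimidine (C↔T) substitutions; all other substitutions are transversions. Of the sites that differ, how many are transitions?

The sequences differ at positions 5 (T/C, transition), 10 (C/T, transition), 11 (T/C, transition), 12 (G/C, transversion), 23 (A/G, transition), 24 (C/A, transversion), 27 (C/T, transition), 32 (G/A, transition), 34 (G/A, transition), 40 (G/T, transversion), 43 (A/G, transition), 44 (A/C, transversion), 47 (C/A, transversion).
Of the 13 differences, 8 transitions and 5 transversions, so the answer is 8.

8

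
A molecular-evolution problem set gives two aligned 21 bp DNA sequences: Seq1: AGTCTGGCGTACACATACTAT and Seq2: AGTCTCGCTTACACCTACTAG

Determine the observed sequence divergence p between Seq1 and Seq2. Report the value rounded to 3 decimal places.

Mismatches occur at site 6 (G/C), site 9 (G/T), site 15 (A/C), site 21 (T/G).
There are 4 differences over 21 sites, so p = 4/21 = 0.190.

0.190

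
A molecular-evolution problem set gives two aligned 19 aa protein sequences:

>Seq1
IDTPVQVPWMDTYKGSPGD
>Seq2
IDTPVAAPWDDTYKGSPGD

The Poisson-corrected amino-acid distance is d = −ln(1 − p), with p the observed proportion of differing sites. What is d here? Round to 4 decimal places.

Differing sites — 6:Q/A; 7:V/A; 10:M/D.
p = 3/19 = 0.157895.
d = −ln(1 − 0.157895) = −ln(0.842105) = 0.1719.

0.1719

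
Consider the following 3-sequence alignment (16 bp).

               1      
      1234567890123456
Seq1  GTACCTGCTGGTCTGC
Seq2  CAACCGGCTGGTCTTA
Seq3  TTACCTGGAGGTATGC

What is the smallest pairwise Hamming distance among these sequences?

4

Pairwise Hamming distances:
  Seq1 vs Seq2: 5
  Seq1 vs Seq3: 4
  Seq2 vs Seq3: 8
The smallest is 4, between Seq1 and Seq3.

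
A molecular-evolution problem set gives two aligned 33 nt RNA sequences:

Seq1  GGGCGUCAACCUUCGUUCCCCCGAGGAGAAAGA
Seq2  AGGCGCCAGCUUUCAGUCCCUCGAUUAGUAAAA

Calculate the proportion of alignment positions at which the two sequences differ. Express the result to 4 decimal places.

0.3333

Mismatches occur at site 1 (G→A), site 6 (U→C), site 9 (A→G), site 11 (C→U), site 15 (G→A), site 16 (U→G), site 21 (C→U), site 25 (G→U), site 26 (G→U), site 29 (A→U), site 32 (G→A).
There are 11 differences over 33 sites, so p = 11/33 = 0.3333.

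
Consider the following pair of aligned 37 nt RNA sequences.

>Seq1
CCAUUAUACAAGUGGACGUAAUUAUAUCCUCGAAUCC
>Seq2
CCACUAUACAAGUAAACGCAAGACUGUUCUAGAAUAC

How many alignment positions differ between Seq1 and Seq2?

11

Mismatches occur at site 4 (U/C), site 14 (G/A), site 15 (G/A), site 19 (U/C), site 22 (U/G), site 23 (U/A), site 24 (A/C), site 26 (A/G), site 28 (C/U), site 31 (C/A), site 36 (C/A).
That gives 11 mismatches out of 37 aligned sites, so the Hamming distance is 11.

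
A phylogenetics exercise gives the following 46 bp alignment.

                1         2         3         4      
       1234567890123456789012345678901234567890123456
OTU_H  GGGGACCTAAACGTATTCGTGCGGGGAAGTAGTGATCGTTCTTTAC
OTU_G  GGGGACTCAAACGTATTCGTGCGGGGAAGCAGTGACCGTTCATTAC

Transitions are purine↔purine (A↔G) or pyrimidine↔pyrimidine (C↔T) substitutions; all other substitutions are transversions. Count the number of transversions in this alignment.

1

Differing sites — 7:C/T (Ti); 8:T/C (Ti); 30:T/C (Ti); 36:T/C (Ti); 42:T/A (Tv).
Of the 5 differences, 4 transitions and 1 transversion, so the answer is 1.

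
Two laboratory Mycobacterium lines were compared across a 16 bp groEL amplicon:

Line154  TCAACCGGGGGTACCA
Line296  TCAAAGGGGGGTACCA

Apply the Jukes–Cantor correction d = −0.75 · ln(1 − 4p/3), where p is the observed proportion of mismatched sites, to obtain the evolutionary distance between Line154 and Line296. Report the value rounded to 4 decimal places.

0.1367

The sequences differ at positions 5 (C/A), 6 (C/G).
p = 2/16 = 0.125000.
d = −0.75 · ln(1 − (4/3)·0.125000) = −0.75 · ln(0.833333) = −0.75 · (-0.182322) = 0.1367.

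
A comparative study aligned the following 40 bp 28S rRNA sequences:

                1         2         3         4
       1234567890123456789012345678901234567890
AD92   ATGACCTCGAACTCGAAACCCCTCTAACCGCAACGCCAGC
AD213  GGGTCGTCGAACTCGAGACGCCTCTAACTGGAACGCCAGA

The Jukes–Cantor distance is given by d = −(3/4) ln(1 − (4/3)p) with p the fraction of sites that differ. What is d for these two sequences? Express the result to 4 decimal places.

0.2675

The sequences differ at positions 1 (A/G), 2 (T/G), 4 (A/T), 6 (C/G), 17 (A/G), 20 (C/G), 29 (C/T), 31 (C/G), 40 (C/A).
p = 9/40 = 0.225000.
d = −0.75 · ln(1 − (4/3)·0.225000) = −0.75 · ln(0.700000) = −0.75 · (-0.356675) = 0.2675.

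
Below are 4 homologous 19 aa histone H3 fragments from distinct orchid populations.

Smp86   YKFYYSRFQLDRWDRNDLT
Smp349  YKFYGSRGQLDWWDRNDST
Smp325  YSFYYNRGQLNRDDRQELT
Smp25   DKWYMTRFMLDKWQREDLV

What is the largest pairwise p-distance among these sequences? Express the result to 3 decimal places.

Pairwise Hamming distances:
  Smp86 vs Smp349: 4
  Smp86 vs Smp325: 7
  Smp86 vs Smp25: 9
  Smp349 vs Smp325: 9
  Smp349 vs Smp25: 11
  Smp325 vs Smp25: 14
The largest is 14 mismatches, between Smp325 and Smp25; p = 14/19 = 0.737.

0.737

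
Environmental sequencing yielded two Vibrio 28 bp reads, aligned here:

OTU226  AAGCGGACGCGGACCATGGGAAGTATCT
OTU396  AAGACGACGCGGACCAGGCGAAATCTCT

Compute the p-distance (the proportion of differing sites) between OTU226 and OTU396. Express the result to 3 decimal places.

0.214

Differing sites — 4:C/A; 5:G/C; 17:T/G; 19:G/C; 23:G/A; 25:A/C.
There are 6 differences over 28 sites, so p = 6/28 = 0.214.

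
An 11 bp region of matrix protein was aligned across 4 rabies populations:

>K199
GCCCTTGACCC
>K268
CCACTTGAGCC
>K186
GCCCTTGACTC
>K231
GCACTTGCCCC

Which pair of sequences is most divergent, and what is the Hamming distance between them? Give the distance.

Pairwise Hamming distances:
  K199 vs K268: 3
  K199 vs K186: 1
  K199 vs K231: 2
  K268 vs K186: 4
  K268 vs K231: 3
  K186 vs K231: 3
The largest is 4, between K268 and K186.

4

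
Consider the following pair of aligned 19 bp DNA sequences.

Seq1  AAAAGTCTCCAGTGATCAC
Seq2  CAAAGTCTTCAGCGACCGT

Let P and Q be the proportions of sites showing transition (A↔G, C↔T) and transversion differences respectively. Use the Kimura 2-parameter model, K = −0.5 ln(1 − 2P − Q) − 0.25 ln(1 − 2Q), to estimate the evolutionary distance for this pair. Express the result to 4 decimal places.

Differing sites — 1:A/C (Tv); 9:C/T (Ti); 13:T/C (Ti); 16:T/C (Ti); 18:A/G (Ti); 19:C/T (Ti).
Of the 6 differences, 5 transitions and 1 transversion over 19 sites: P = 5/19 = 0.263158, Q = 1/19 = 0.052632.
d = −0.5·ln(0.421052) − 0.25·ln(0.894736) = −0.5·(-0.864999) − 0.25·(-0.111227) = 0.4603.

0.4603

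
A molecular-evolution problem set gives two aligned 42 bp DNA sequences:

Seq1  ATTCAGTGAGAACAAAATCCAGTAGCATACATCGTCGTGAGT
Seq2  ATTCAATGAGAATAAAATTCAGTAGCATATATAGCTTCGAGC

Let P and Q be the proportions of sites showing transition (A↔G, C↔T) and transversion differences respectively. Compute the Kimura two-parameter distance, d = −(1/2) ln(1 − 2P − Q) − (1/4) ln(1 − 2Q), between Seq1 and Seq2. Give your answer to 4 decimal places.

Mismatches occur at site 6 (G→A, transition), site 13 (C→T, transition), site 19 (C→T, transition), site 30 (C→T, transition), site 33 (C→A, transversion), site 35 (T→C, transition), site 36 (C→T, transition), site 37 (G→T, transversion), site 38 (T→C, transition), site 42 (T→C, transition).
Of the 10 differences, 8 transitions and 2 transversions over 42 sites: P = 8/42 = 0.190476, Q = 2/42 = 0.047619.
d = −0.5·ln(0.571429) − 0.25·ln(0.904762) = −0.5·(-0.559615) − 0.25·(-0.100083) = 0.3048.

0.3048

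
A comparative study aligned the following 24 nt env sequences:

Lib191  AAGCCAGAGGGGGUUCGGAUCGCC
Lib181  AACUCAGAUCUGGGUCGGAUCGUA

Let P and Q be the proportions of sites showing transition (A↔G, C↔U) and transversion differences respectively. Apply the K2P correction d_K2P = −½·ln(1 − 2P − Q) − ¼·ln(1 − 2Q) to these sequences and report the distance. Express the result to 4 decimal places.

Differing sites — 3:G/C (Tv); 4:C/U (Ti); 9:G/U (Tv); 10:G/C (Tv); 11:G/U (Tv); 14:U/G (Tv); 23:C/U (Ti); 24:C/A (Tv).
Of the 8 differences, 2 transitions and 6 transversions over 24 sites: P = 2/24 = 0.083333, Q = 6/24 = 0.250000.
d = −0.5·ln(0.583334) − 0.25·ln(0.500000) = −0.5·(-0.538995) − 0.25·(-0.693147) = 0.4428.

0.4428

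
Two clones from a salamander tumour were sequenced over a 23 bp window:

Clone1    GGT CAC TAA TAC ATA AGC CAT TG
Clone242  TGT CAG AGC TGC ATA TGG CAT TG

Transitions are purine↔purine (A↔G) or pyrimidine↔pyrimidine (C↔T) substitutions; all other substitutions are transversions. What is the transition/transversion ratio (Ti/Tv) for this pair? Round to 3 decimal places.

Differing sites — 1:G/T (Tv); 6:C/G (Tv); 7:T/A (Tv); 8:A/G (Ti); 9:A/C (Tv); 11:A/G (Ti); 16:A/T (Tv); 18:C/G (Tv).
Of the 8 differences, 2 transitions and 6 transversions, so Ti/Tv = 2/6 = 0.333.

0.333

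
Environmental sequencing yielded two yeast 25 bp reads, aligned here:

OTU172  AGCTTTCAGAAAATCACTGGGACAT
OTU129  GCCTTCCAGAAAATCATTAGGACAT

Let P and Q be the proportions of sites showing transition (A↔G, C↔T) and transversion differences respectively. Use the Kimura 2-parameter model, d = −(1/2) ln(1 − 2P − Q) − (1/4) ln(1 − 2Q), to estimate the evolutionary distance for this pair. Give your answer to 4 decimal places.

0.2440

Mismatches occur at site 1 (A/G, transition), site 2 (G/C, transversion), site 6 (T/C, transition), site 17 (C/T, transition), site 19 (G/A, transition).
Of the 5 differences, 4 transitions and 1 transversion over 25 sites: P = 4/25 = 0.160000, Q = 1/25 = 0.040000.
d = −0.5·ln(0.640000) − 0.25·ln(0.920000) = −0.5·(-0.446287) − 0.25·(-0.083382) = 0.2440.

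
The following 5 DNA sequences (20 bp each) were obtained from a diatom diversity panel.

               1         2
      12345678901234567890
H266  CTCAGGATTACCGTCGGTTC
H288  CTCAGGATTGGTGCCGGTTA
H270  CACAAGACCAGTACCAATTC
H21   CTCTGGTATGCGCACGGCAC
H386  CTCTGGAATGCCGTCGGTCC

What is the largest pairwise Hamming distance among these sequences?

Pairwise Hamming distances:
  H266 vs H288: 5
  H266 vs H270: 10
  H266 vs H21: 9
  H266 vs H386: 4
  H288 vs H270: 9
  H288 vs H21: 10
  H288 vs H386: 7
  H270 vs H21: 15
  H270 vs H386: 13
  H21 vs H386: 6
The largest is 15, between H270 and H21.

15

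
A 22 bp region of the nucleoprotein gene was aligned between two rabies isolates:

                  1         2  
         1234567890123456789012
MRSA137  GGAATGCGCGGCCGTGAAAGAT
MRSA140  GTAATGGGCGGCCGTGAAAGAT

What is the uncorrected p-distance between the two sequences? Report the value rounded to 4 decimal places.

Differing sites — 2:G/T; 7:C/G.
There are 2 differences over 22 sites, so p = 2/22 = 0.0909.

0.0909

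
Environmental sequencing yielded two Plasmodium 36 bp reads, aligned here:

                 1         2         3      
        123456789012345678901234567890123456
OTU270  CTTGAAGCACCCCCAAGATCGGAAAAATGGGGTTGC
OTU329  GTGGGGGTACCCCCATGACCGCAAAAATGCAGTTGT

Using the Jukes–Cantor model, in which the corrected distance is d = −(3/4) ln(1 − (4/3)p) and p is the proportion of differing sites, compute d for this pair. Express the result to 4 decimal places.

Differing sites — 1:C/G; 3:T/G; 5:A/G; 6:A/G; 8:C/T; 16:A/T; 19:T/C; 22:G/C; 30:G/C; 31:G/A; 36:C/T.
p = 11/36 = 0.305556.
d = −0.75 · ln(1 − (4/3)·0.305556) = −0.75 · ln(0.592592) = −0.75 · (-0.523249) = 0.3924.

0.3924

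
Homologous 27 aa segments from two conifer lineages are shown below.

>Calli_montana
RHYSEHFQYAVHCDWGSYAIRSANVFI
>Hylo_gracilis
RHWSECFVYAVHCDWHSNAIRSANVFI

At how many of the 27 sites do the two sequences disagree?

Differing sites — 3:Y/W; 6:H/C; 8:Q/V; 16:G/H; 18:Y/N.
That gives 5 mismatches out of 27 aligned sites, so the Hamming distance is 5.

5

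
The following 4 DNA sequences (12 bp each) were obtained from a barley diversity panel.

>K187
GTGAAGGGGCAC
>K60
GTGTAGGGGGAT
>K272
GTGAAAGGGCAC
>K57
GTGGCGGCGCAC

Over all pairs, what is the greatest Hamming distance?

Pairwise Hamming distances:
  K187 vs K60: 3
  K187 vs K272: 1
  K187 vs K57: 3
  K60 vs K272: 4
  K60 vs K57: 5
  K272 vs K57: 4
The largest is 5, between K60 and K57.

5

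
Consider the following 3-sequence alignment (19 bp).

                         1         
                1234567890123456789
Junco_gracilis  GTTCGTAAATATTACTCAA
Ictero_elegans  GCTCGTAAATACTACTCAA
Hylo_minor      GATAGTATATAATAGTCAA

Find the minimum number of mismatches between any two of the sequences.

2

Pairwise Hamming distances:
  Junco_gracilis vs Ictero_elegans: 2
  Junco_gracilis vs Hylo_minor: 5
  Ictero_elegans vs Hylo_minor: 5
The smallest is 2, between Junco_gracilis and Ictero_elegans.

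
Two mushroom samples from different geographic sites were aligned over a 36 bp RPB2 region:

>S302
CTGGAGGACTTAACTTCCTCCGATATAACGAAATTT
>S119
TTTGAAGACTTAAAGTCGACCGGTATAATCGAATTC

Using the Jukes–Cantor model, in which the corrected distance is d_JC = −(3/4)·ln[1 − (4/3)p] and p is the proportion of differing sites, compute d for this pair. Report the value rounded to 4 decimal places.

Differing sites — 1:C/T; 3:G/T; 6:G/A; 14:C/A; 15:T/G; 18:C/G; 19:T/A; 23:A/G; 29:C/T; 30:G/C; 31:A/G; 36:T/C.
p = 12/36 = 0.333333.
d = −0.75 · ln(1 − (4/3)·0.333333) = −0.75 · ln(0.555556) = −0.75 · (-0.587786) = 0.4408.

0.4408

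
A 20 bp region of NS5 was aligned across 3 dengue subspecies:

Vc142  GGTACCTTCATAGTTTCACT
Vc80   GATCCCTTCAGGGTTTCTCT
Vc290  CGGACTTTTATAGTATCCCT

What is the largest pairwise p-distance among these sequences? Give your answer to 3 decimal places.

Pairwise Hamming distances:
  Vc142 vs Vc80: 5
  Vc142 vs Vc290: 6
  Vc80 vs Vc290: 10
The largest is 10 mismatches, between Vc80 and Vc290; p = 10/20 = 0.500.

0.500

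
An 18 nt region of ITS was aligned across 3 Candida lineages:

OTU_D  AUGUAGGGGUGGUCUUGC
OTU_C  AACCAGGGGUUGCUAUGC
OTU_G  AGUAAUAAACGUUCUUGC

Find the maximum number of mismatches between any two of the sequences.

13

Pairwise Hamming distances:
  OTU_D vs OTU_C: 7
  OTU_D vs OTU_G: 9
  OTU_C vs OTU_G: 13
The largest is 13, between OTU_C and OTU_G.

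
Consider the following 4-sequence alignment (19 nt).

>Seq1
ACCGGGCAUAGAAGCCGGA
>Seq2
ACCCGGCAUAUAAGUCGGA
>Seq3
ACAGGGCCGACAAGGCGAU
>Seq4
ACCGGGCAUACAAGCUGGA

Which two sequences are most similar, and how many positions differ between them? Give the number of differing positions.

2

Pairwise Hamming distances:
  Seq1 vs Seq2: 3
  Seq1 vs Seq3: 7
  Seq1 vs Seq4: 2
  Seq2 vs Seq3: 8
  Seq2 vs Seq4: 4
  Seq3 vs Seq4: 7
The smallest is 2, between Seq1 and Seq4.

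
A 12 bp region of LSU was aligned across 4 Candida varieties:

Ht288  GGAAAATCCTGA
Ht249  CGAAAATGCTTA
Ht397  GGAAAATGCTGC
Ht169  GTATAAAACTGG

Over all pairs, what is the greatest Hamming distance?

7

Pairwise Hamming distances:
  Ht288 vs Ht249: 3
  Ht288 vs Ht397: 2
  Ht288 vs Ht169: 5
  Ht249 vs Ht397: 3
  Ht249 vs Ht169: 7
  Ht397 vs Ht169: 5
The largest is 7, between Ht249 and Ht169.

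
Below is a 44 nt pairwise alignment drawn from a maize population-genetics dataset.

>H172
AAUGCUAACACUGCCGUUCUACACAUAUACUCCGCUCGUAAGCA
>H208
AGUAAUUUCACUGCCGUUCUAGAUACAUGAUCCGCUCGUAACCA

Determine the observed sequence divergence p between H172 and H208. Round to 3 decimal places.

0.250

Mismatches occur at site 2 (A/G), site 4 (G/A), site 5 (C/A), site 7 (A/U), site 8 (A/U), site 22 (C/G), site 24 (C/U), site 26 (U/C), site 29 (A/G), site 30 (C/A), site 42 (G/C).
There are 11 differences over 44 sites, so p = 11/44 = 0.250.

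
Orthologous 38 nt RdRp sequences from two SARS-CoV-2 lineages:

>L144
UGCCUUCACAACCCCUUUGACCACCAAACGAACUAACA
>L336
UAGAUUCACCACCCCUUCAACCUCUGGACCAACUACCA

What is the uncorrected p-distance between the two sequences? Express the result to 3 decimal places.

The sequences differ at positions 2 (G/A), 3 (C/G), 4 (C/A), 10 (A/C), 18 (U/C), 19 (G/A), 23 (A/U), 25 (C/U), 26 (A/G), 27 (A/G), 30 (G/C), 36 (A/C).
There are 12 differences over 38 sites, so p = 12/38 = 0.316.

0.316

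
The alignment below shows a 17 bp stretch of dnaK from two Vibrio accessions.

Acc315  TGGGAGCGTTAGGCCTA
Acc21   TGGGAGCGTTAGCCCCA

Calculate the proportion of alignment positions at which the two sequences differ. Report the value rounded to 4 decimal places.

Differing sites — 13:G/C; 16:T/C.
There are 2 differences over 17 sites, so p = 2/17 = 0.1176.

0.1176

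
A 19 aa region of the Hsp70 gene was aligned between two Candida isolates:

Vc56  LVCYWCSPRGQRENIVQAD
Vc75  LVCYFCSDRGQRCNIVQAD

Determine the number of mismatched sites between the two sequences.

Mismatches occur at site 5 (W↔F), site 8 (P↔D), site 13 (E↔C).
That gives 3 mismatches out of 19 aligned sites, so the Hamming distance is 3.

3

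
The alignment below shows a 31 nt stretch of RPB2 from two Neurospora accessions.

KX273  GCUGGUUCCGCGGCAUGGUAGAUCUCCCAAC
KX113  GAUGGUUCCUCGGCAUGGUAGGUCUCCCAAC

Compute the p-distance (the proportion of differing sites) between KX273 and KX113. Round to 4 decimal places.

0.0968

Differing sites — 2:C/A; 10:G/U; 22:A/G.
There are 3 differences over 31 sites, so p = 3/31 = 0.0968.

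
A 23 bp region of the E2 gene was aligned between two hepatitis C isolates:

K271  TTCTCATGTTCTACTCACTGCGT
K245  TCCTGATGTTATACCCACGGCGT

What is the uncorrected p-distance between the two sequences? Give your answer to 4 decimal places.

0.2174

Differing sites — 2:T/C; 5:C/G; 11:C/A; 15:T/C; 19:T/G.
There are 5 differences over 23 sites, so p = 5/23 = 0.2174.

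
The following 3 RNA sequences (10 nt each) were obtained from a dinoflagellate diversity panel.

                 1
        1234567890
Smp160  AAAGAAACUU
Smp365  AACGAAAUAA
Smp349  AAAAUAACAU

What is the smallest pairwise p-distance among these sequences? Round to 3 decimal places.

0.300

Pairwise Hamming distances:
  Smp160 vs Smp365: 4
  Smp160 vs Smp349: 3
  Smp365 vs Smp349: 5
The smallest is 3 mismatches, between Smp160 and Smp349; p = 3/10 = 0.300.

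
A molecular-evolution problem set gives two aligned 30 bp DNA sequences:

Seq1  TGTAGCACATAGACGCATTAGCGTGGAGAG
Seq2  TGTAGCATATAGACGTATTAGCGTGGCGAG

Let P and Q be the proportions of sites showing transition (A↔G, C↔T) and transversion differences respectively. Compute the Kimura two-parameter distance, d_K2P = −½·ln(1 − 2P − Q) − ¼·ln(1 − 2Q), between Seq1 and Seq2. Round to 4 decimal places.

Differing sites — 8:C/T (Ti); 16:C/T (Ti); 27:A/C (Tv).
Of the 3 differences, 2 transitions and 1 transversion over 30 sites: P = 2/30 = 0.066667, Q = 1/30 = 0.033333.
d = −0.5·ln(0.833333) − 0.25·ln(0.933334) = −0.5·(-0.182322) − 0.25·(-0.068992) = 0.1084.

0.1084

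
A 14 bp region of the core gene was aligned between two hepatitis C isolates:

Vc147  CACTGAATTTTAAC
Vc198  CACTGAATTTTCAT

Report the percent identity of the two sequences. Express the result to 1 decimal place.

85.7%

Mismatches occur at site 12 (A↔C), site 14 (C↔T).
12 of the 14 sites match, so the percent identity is 12/14 × 100 = 85.7%.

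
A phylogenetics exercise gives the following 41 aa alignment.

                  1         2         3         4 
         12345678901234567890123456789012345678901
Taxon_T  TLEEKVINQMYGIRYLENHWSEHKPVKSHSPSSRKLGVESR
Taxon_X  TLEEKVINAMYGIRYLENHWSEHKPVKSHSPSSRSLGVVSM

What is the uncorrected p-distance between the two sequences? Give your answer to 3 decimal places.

The sequences differ at positions 9 (Q/A), 35 (K/S), 39 (E/V), 41 (R/M).
There are 4 differences over 41 sites, so p = 4/41 = 0.098.

0.098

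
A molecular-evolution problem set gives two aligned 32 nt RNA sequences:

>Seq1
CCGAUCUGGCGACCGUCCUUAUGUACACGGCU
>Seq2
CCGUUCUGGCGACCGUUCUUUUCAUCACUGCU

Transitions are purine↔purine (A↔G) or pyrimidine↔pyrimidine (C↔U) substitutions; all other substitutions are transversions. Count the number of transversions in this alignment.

The sequences differ at positions 4 (A/U, transversion), 17 (C/U, transition), 21 (A/U, transversion), 23 (G/C, transversion), 24 (U/A, transversion), 25 (A/U, transversion), 29 (G/U, transversion).
Of the 7 differences, 1 transition and 6 transversions, so the answer is 6.

6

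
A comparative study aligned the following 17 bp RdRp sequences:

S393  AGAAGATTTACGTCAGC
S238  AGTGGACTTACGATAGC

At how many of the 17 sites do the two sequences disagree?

5

Differing sites — 3:A/T; 4:A/G; 7:T/C; 13:T/A; 14:C/T.
That gives 5 mismatches out of 17 aligned sites, so the Hamming distance is 5.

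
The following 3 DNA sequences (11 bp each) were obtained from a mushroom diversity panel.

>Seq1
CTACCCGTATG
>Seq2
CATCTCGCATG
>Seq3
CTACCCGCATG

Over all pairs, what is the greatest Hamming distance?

Pairwise Hamming distances:
  Seq1 vs Seq2: 4
  Seq1 vs Seq3: 1
  Seq2 vs Seq3: 3
The largest is 4, between Seq1 and Seq2.

4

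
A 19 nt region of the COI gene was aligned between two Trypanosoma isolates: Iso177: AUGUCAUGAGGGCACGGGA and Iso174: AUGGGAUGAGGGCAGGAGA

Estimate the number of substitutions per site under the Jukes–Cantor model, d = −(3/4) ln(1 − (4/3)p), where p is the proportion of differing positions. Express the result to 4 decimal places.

0.2471

Differing sites — 4:U/G; 5:C/G; 15:C/G; 17:G/A.
p = 4/19 = 0.210526.
d = −0.75 · ln(1 − (4/3)·0.210526) = −0.75 · ln(0.719299) = −0.75 · (-0.329478) = 0.2471.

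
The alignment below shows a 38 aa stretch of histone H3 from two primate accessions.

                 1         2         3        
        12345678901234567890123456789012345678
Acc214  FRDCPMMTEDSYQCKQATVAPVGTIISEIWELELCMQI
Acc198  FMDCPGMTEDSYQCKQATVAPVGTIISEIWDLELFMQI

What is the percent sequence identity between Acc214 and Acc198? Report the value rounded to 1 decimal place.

89.5%

The sequences differ at positions 2 (R/M), 6 (M/G), 31 (E/D), 35 (C/F).
34 of the 38 sites match, so the percent identity is 34/38 × 100 = 89.5%.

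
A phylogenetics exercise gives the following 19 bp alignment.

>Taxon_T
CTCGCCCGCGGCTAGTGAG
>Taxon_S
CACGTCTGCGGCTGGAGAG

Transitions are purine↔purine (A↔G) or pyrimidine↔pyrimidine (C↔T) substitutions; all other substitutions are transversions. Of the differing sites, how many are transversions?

The sequences differ at positions 2 (T/A, transversion), 5 (C/T, transition), 7 (C/T, transition), 14 (A/G, transition), 16 (T/A, transversion).
Of the 5 differences, 3 transitions and 2 transversions, so the answer is 2.

2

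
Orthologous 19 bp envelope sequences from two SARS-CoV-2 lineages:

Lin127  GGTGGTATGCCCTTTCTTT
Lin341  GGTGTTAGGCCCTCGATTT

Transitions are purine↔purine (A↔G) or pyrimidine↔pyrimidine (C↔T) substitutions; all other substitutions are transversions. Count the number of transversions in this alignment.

4

Differing sites — 5:G/T (Tv); 8:T/G (Tv); 14:T/C (Ti); 15:T/G (Tv); 16:C/A (Tv).
Of the 5 differences, 1 transition and 4 transversions, so the answer is 4.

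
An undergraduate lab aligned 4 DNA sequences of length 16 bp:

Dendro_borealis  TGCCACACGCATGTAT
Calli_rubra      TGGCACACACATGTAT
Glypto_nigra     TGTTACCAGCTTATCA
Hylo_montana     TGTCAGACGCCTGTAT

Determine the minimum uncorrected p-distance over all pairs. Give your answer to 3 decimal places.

Pairwise Hamming distances:
  Dendro_borealis vs Calli_rubra: 2
  Dendro_borealis vs Glypto_nigra: 8
  Dendro_borealis vs Hylo_montana: 3
  Calli_rubra vs Glypto_nigra: 9
  Calli_rubra vs Hylo_montana: 4
  Glypto_nigra vs Hylo_montana: 8
The smallest is 2 mismatches, between Dendro_borealis and Calli_rubra; p = 2/16 = 0.125.

0.125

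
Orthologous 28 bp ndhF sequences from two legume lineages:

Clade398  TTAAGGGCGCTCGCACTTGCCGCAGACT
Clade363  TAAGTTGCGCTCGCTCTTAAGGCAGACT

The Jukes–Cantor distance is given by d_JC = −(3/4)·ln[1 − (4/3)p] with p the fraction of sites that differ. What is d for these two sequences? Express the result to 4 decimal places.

0.3597

Mismatches occur at site 2 (T/A), site 4 (A/G), site 5 (G/T), site 6 (G/T), site 15 (A/T), site 19 (G/A), site 20 (C/A), site 21 (C/G).
p = 8/28 = 0.285714.
d = −0.75 · ln(1 − (4/3)·0.285714) = −0.75 · ln(0.619048) = −0.75 · (-0.479572) = 0.3597.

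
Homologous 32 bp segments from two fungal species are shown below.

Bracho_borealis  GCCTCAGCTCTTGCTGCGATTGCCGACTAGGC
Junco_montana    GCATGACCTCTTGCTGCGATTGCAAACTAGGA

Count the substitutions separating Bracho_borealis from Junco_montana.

The sequences differ at positions 3 (C/A), 5 (C/G), 7 (G/C), 24 (C/A), 25 (G/A), 32 (C/A).
That gives 6 mismatches out of 32 aligned sites, so the Hamming distance is 6.

6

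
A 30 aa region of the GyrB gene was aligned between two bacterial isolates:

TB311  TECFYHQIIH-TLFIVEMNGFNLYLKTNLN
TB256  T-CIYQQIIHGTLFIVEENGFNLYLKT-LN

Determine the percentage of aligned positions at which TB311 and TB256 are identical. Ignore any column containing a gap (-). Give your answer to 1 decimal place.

Excluding the 3 gap columns leaves 27 comparable sites.
The sequences differ at positions 4 (F/I), 6 (H/Q), 18 (M/E).
24 of the 27 comparable sites match, so the percent identity is 24/27 × 100 = 88.9%.

88.9%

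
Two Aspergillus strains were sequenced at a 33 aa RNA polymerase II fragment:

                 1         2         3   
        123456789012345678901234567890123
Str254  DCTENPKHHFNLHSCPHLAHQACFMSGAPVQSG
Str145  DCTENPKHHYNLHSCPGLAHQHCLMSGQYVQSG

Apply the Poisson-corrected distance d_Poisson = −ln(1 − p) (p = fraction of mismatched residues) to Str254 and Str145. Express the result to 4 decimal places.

Mismatches occur at site 10 (F→Y), site 17 (H→G), site 22 (A→H), site 24 (F→L), site 28 (A→Q), site 29 (P→Y).
p = 6/33 = 0.181818.
d = −ln(1 − 0.181818) = −ln(0.818182) = 0.2007.

0.2007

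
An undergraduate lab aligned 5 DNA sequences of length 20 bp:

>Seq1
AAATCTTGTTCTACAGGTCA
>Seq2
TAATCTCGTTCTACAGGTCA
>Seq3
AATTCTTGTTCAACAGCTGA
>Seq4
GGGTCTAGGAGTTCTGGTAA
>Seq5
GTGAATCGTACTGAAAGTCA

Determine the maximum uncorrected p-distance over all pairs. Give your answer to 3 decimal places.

Pairwise Hamming distances:
  Seq1 vs Seq2: 2
  Seq1 vs Seq3: 4
  Seq1 vs Seq4: 10
  Seq1 vs Seq5: 10
  Seq2 vs Seq3: 6
  Seq2 vs Seq4: 10
  Seq2 vs Seq5: 9
  Seq3 vs Seq4: 12
  Seq3 vs Seq5: 13
  Seq4 vs Seq5: 11
The largest is 13 mismatches, between Seq3 and Seq5; p = 13/20 = 0.650.

0.650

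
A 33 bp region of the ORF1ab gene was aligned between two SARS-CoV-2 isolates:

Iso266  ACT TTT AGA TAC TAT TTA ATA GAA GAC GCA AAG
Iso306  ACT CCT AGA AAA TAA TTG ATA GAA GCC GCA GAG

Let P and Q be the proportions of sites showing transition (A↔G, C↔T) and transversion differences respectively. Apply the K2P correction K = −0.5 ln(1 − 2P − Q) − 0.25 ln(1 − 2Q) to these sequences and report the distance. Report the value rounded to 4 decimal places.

Mismatches occur at site 4 (T→C, transition), site 5 (T→C, transition), site 10 (T→A, transversion), site 12 (C→A, transversion), site 15 (T→A, transversion), site 18 (A→G, transition), site 26 (A→C, transversion), site 31 (A→G, transition).
Of the 8 differences, 4 transitions and 4 transversions over 33 sites: P = 4/33 = 0.121212, Q = 4/33 = 0.121212.
d = −0.5·ln(0.636364) − 0.25·ln(0.757576) = −0.5·(-0.451985) − 0.25·(-0.277631) = 0.2954.

0.2954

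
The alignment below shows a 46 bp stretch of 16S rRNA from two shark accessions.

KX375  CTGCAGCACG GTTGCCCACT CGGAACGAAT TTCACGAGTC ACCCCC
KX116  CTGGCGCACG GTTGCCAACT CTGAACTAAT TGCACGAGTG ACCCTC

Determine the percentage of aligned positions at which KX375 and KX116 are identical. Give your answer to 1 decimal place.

Mismatches occur at site 4 (C↔G), site 5 (A↔C), site 17 (C↔A), site 22 (G↔T), site 27 (G↔T), site 32 (T↔G), site 40 (C↔G), site 45 (C↔T).
38 of the 46 sites match, so the percent identity is 38/46 × 100 = 82.6%.

82.6%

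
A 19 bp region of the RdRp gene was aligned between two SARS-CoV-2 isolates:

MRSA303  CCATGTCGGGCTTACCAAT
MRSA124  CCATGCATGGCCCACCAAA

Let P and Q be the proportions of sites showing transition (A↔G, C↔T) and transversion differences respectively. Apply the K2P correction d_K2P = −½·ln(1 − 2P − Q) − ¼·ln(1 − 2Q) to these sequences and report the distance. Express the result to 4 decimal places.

0.4158

Differing sites — 6:T/C (Ti); 7:C/A (Tv); 8:G/T (Tv); 12:T/C (Ti); 13:T/C (Ti); 19:T/A (Tv).
Of the 6 differences, 3 transitions and 3 transversions over 19 sites: P = 3/19 = 0.157895, Q = 3/19 = 0.157895.
d = −0.5·ln(0.526315) − 0.25·ln(0.684210) = −0.5·(-0.641855) − 0.25·(-0.379490) = 0.4158.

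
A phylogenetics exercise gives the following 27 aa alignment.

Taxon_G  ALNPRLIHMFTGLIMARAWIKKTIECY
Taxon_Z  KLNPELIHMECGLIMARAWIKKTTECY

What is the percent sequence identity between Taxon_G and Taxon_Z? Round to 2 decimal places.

81.48%

Mismatches occur at site 1 (A↔K), site 5 (R↔E), site 10 (F↔E), site 11 (T↔C), site 24 (I↔T).
22 of the 27 sites match, so the percent identity is 22/27 × 100 = 81.48%.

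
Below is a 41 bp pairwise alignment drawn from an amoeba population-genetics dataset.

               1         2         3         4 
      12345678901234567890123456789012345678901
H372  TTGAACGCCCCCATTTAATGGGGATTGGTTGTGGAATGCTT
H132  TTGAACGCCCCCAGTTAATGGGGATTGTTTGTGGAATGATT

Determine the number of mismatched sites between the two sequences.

3

Mismatches occur at site 14 (T↔G), site 28 (G↔T), site 39 (C↔A).
That gives 3 mismatches out of 41 aligned sites, so the Hamming distance is 3.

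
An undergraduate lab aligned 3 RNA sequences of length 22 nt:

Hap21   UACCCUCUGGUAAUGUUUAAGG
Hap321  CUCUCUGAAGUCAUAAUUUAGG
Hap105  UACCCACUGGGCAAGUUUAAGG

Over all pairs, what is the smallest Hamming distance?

Pairwise Hamming distances:
  Hap21 vs Hap321: 10
  Hap21 vs Hap105: 4
  Hap321 vs Hap105: 12
The smallest is 4, between Hap21 and Hap105.

4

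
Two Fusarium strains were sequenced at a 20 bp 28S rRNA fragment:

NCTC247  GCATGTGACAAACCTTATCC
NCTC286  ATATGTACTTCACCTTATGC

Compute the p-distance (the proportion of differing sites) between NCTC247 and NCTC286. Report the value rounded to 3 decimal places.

0.400

Mismatches occur at site 1 (G/A), site 2 (C/T), site 7 (G/A), site 8 (A/C), site 9 (C/T), site 10 (A/T), site 11 (A/C), site 19 (C/G).
There are 8 differences over 20 sites, so p = 8/20 = 0.400.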